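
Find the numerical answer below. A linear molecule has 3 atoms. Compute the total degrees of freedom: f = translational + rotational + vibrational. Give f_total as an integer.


Step 1: Translational DOF = 3
Step 2: Rotational DOF (linear) = 2
Step 3: Vibrational DOF = 3*3 - 5 = 4
Step 4: Total = 3 + 2 + 4 = 9

9


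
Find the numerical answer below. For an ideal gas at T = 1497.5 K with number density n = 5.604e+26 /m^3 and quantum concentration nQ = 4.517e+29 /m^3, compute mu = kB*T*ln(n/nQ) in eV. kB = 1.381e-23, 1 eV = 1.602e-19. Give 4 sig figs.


Step 1: n/nQ = 5.604e+26/4.517e+29 = 0.001241
Step 2: ln(n/nQ) = -6.692
Step 3: mu = kB*T*ln(n/nQ) = 2.068e-20*-6.692 = -1.384e-19 J
Step 4: Convert to eV: -1.384e-19/1.602e-19 = -0.8639 eV

-0.8639


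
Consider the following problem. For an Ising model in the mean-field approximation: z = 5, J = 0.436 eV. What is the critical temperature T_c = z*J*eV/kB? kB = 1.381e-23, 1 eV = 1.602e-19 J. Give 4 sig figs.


Step 1: z*J = 5*0.436 = 2.18 eV
Step 2: Convert to Joules: 2.18*1.602e-19 = 3.492e-19 J
Step 3: T_c = 3.492e-19 / 1.381e-23 = 2.529e+04 K

2.529e+04


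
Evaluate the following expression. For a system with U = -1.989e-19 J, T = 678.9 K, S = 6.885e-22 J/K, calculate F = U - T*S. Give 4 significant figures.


Step 1: T*S = 678.9 * 6.885e-22 = 4.674e-19 J
Step 2: F = U - T*S = -1.989e-19 - 4.674e-19
Step 3: F = -6.663e-19 J

-6.663e-19


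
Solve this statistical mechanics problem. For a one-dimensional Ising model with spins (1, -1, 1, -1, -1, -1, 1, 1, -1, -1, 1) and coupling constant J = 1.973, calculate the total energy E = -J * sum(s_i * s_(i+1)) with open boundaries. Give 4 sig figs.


Step 1: Nearest-neighbor products: -1, -1, -1, 1, 1, -1, 1, -1, 1, -1
Step 2: Sum of products = -2
Step 3: E = -1.973 * -2 = 3.946

3.946


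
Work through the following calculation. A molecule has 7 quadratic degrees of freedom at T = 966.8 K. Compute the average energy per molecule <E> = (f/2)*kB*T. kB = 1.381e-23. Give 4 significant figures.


Step 1: f/2 = 7/2 = 3.5
Step 2: kB*T = 1.381e-23 * 966.8 = 1.335e-20
Step 3: <E> = 3.5 * 1.335e-20 = 4.673e-20 J

4.673e-20


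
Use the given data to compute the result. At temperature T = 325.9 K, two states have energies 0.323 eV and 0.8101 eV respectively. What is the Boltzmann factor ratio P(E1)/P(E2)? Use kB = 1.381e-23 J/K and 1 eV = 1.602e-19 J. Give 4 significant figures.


Step 1: Compute energy difference dE = E1 - E2 = 0.323 - 0.8101 = -0.4871 eV
Step 2: Convert to Joules: dE_J = -0.4871 * 1.602e-19 = -7.803e-20 J
Step 3: Compute exponent = -dE_J / (kB * T) = -(-7.803e-20) / (1.381e-23 * 325.9) = 17.34
Step 4: P(E1)/P(E2) = exp(17.34) = 3.387e+07

3.387e+07


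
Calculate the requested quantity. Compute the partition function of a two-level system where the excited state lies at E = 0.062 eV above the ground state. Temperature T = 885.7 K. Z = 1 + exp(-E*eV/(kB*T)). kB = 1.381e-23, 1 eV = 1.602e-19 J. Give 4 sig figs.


Step 1: Compute beta*E = E*eV/(kB*T) = 0.062*1.602e-19/(1.381e-23*885.7) = 0.812
Step 2: exp(-beta*E) = exp(-0.812) = 0.444
Step 3: Z = 1 + 0.444 = 1.444

1.444


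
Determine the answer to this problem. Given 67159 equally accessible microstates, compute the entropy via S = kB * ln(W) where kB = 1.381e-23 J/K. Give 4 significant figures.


Step 1: ln(W) = ln(67159) = 11.11
Step 2: S = kB * ln(W) = 1.381e-23 * 11.11
Step 3: S = 1.535e-22 J/K

1.535e-22


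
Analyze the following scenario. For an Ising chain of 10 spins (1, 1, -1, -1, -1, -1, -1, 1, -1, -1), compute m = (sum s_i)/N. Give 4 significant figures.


Step 1: Count up spins (+1): 3, down spins (-1): 7
Step 2: Total magnetization M = 3 - 7 = -4
Step 3: m = M/N = -4/10 = -0.4

-0.4


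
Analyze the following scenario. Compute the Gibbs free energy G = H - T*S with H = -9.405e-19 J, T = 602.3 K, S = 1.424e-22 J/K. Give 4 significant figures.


Step 1: T*S = 602.3 * 1.424e-22 = 8.577e-20 J
Step 2: G = H - T*S = -9.405e-19 - 8.577e-20
Step 3: G = -1.026e-18 J

-1.026e-18


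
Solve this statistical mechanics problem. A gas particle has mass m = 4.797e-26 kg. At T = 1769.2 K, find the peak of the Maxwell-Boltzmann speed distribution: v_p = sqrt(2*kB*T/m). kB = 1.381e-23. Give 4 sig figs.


Step 1: Numerator = 2*kB*T = 2*1.381e-23*1769.2 = 4.887e-20
Step 2: Ratio = 4.887e-20 / 4.797e-26 = 1.019e+06
Step 3: v_p = sqrt(1.019e+06) = 1009 m/s

1009


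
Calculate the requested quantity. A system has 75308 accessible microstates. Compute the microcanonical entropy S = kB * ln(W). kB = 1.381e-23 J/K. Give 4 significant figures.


Step 1: ln(W) = ln(75308) = 11.23
Step 2: S = kB * ln(W) = 1.381e-23 * 11.23
Step 3: S = 1.551e-22 J/K

1.551e-22


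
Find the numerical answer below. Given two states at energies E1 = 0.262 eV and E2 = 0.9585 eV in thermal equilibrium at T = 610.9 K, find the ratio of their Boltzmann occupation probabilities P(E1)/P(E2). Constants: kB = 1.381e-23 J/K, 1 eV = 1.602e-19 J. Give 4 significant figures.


Step 1: Compute energy difference dE = E1 - E2 = 0.262 - 0.9585 = -0.6965 eV
Step 2: Convert to Joules: dE_J = -0.6965 * 1.602e-19 = -1.116e-19 J
Step 3: Compute exponent = -dE_J / (kB * T) = -(-1.116e-19) / (1.381e-23 * 610.9) = 13.23
Step 4: P(E1)/P(E2) = exp(13.23) = 5.545e+05

5.545e+05


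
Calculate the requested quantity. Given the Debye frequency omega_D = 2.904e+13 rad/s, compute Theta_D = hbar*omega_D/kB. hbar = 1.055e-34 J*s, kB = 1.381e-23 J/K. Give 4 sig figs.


Step 1: hbar*omega_D = 1.055e-34 * 2.904e+13 = 3.064e-21 J
Step 2: Theta_D = 3.064e-21 / 1.381e-23
Step 3: Theta_D = 221.8 K

221.8


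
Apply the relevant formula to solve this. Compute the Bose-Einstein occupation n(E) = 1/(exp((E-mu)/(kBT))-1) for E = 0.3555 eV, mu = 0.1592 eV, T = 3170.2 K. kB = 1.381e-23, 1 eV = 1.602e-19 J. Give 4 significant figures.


Step 1: (E - mu) = 0.1963 eV
Step 2: x = (E-mu)*eV/(kB*T) = 0.1963*1.602e-19/(1.381e-23*3170.2) = 0.7183
Step 3: exp(x) = 2.051
Step 4: n = 1/(exp(x)-1) = 0.9515

0.9515


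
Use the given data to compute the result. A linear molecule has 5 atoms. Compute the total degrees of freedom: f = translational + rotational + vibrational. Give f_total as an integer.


Step 1: Translational DOF = 3
Step 2: Rotational DOF (linear) = 2
Step 3: Vibrational DOF = 3*5 - 5 = 10
Step 4: Total = 3 + 2 + 10 = 15

15


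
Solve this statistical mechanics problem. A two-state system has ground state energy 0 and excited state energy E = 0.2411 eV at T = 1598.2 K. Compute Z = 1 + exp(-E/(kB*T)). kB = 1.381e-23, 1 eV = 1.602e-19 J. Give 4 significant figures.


Step 1: Compute beta*E = E*eV/(kB*T) = 0.2411*1.602e-19/(1.381e-23*1598.2) = 1.75
Step 2: exp(-beta*E) = exp(-1.75) = 0.1738
Step 3: Z = 1 + 0.1738 = 1.174

1.174


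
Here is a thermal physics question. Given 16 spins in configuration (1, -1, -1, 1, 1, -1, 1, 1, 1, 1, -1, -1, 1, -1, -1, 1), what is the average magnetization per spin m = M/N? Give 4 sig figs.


Step 1: Count up spins (+1): 9, down spins (-1): 7
Step 2: Total magnetization M = 9 - 7 = 2
Step 3: m = M/N = 2/16 = 0.125

0.125


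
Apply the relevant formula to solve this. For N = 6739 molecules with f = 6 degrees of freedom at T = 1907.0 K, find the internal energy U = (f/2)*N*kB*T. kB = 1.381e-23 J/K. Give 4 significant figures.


Step 1: f/2 = 6/2 = 3.0
Step 2: N*kB*T = 6739*1.381e-23*1907.0 = 1.775e-16
Step 3: U = 3.0 * 1.775e-16 = 5.324e-16 J

5.324e-16


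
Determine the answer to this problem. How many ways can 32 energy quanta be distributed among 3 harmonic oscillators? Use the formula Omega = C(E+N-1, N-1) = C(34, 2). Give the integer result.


Step 1: Use binomial coefficient C(34, 2)
Step 2: Numerator = 34! / 32!
Step 3: Denominator = 2!
Step 4: Omega = 561

561


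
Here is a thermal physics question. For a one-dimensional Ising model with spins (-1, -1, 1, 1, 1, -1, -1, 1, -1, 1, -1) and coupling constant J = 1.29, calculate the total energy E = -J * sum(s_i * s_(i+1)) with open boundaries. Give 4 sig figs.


Step 1: Nearest-neighbor products: 1, -1, 1, 1, -1, 1, -1, -1, -1, -1
Step 2: Sum of products = -2
Step 3: E = -1.29 * -2 = 2.58

2.58


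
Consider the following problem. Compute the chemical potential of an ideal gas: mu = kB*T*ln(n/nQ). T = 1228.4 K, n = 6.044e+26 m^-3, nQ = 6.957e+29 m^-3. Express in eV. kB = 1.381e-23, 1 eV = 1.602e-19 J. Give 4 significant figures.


Step 1: n/nQ = 6.044e+26/6.957e+29 = 0.0008688
Step 2: ln(n/nQ) = -7.048
Step 3: mu = kB*T*ln(n/nQ) = 1.696e-20*-7.048 = -1.196e-19 J
Step 4: Convert to eV: -1.196e-19/1.602e-19 = -0.7464 eV

-0.7464


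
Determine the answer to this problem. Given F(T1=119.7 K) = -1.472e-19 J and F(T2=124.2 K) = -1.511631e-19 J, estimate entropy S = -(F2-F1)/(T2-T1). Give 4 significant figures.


Step 1: dF = F2 - F1 = -1.511631e-19 - (-1.472e-19) = -3.9631e-21 J
Step 2: dT = T2 - T1 = 124.2 - 119.7 = 4.5 K
Step 3: S = -dF/dT = -(-3.9631e-21)/4.5 = 8.807e-22 J/K

8.807e-22


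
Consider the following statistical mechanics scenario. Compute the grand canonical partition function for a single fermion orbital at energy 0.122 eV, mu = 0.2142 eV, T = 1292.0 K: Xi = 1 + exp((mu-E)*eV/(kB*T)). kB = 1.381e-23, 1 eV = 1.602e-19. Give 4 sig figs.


Step 1: (mu - E) = 0.2142 - 0.122 = 0.0922 eV
Step 2: x = (mu-E)*eV/(kB*T) = 0.0922*1.602e-19/(1.381e-23*1292.0) = 0.8278
Step 3: exp(x) = 2.288
Step 4: Xi = 1 + 2.288 = 3.288

3.288


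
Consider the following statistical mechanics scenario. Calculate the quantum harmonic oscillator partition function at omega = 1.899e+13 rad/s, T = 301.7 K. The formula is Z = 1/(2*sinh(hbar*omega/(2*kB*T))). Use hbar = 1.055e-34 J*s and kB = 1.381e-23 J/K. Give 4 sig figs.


Step 1: Compute x = hbar*omega/(kB*T) = 1.055e-34*1.899e+13/(1.381e-23*301.7) = 0.4808
Step 2: x/2 = 0.2404
Step 3: sinh(x/2) = 0.2427
Step 4: Z = 1/(2*0.2427) = 2.06

2.06


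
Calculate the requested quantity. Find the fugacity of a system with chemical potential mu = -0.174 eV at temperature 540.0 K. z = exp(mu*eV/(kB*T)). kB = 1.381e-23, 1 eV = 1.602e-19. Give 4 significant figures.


Step 1: Convert mu to Joules: -0.174*1.602e-19 = -2.787e-20 J
Step 2: kB*T = 1.381e-23*540.0 = 7.457e-21 J
Step 3: mu/(kB*T) = -3.738
Step 4: z = exp(-3.738) = 0.0238

0.0238


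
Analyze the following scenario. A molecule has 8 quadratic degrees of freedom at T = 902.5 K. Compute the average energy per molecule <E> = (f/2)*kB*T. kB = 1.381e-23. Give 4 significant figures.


Step 1: f/2 = 8/2 = 4
Step 2: kB*T = 1.381e-23 * 902.5 = 1.246e-20
Step 3: <E> = 4 * 1.246e-20 = 4.985e-20 J

4.985e-20


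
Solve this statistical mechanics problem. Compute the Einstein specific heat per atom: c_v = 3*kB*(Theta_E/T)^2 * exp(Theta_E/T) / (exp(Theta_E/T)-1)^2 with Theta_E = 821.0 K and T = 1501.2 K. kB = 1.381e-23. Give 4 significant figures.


Step 1: x = Theta_E/T = 821.0/1501.2 = 0.5469
Step 2: x^2 = 0.2991
Step 3: exp(x) = 1.728
Step 4: c_v = 3*1.381e-23*0.2991*1.728/(1.728-1)^2 = 4.041e-23

4.041e-23


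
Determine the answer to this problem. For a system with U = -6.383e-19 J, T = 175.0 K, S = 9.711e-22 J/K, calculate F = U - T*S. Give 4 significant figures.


Step 1: T*S = 175.0 * 9.711e-22 = 1.699e-19 J
Step 2: F = U - T*S = -6.383e-19 - 1.699e-19
Step 3: F = -8.082e-19 J

-8.082e-19


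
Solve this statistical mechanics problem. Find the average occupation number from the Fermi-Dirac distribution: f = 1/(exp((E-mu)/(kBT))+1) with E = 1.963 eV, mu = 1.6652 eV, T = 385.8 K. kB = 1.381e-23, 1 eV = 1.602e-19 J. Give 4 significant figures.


Step 1: (E - mu) = 1.963 - 1.6652 = 0.2978 eV
Step 2: Convert: (E-mu)*eV = 4.771e-20 J
Step 3: x = (E-mu)*eV/(kB*T) = 8.954
Step 4: f = 1/(exp(8.954)+1) = 0.0001292

0.0001292


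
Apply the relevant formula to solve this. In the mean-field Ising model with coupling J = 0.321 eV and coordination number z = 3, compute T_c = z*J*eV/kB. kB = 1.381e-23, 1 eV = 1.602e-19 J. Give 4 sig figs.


Step 1: z*J = 3*0.321 = 0.963 eV
Step 2: Convert to Joules: 0.963*1.602e-19 = 1.543e-19 J
Step 3: T_c = 1.543e-19 / 1.381e-23 = 1.117e+04 K

1.117e+04


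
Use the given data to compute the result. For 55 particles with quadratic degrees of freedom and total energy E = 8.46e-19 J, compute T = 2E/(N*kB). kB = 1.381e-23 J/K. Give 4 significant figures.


Step 1: Numerator = 2*E = 2*8.46e-19 = 1.692e-18 J
Step 2: Denominator = N*kB = 55*1.381e-23 = 7.595e-22
Step 3: T = 1.692e-18 / 7.595e-22 = 2228 K

2228


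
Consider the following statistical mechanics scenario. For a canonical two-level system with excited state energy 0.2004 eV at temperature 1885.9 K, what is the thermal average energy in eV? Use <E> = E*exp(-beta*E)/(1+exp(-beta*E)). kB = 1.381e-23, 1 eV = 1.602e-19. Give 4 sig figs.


Step 1: beta*E = 0.2004*1.602e-19/(1.381e-23*1885.9) = 1.233
Step 2: exp(-beta*E) = 0.2915
Step 3: <E> = 0.2004*0.2915/(1+0.2915) = 0.04523 eV

0.04523


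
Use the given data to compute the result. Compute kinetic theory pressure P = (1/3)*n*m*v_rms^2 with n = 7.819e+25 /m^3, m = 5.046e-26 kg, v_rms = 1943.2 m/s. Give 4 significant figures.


Step 1: v_rms^2 = 1943.2^2 = 3.776e+06
Step 2: n*m = 7.819e+25*5.046e-26 = 3.945
Step 3: P = (1/3)*3.945*3.776e+06 = 4.966e+06 Pa

4.966e+06


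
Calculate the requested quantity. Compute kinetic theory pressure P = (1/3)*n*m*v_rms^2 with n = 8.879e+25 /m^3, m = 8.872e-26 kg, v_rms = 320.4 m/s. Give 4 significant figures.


Step 1: v_rms^2 = 320.4^2 = 1.027e+05
Step 2: n*m = 8.879e+25*8.872e-26 = 7.877
Step 3: P = (1/3)*7.877*1.027e+05 = 2.696e+05 Pa

2.696e+05


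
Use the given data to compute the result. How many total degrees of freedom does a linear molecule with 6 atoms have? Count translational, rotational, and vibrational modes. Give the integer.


Step 1: Translational DOF = 3
Step 2: Rotational DOF (linear) = 2
Step 3: Vibrational DOF = 3*6 - 5 = 13
Step 4: Total = 3 + 2 + 13 = 18

18


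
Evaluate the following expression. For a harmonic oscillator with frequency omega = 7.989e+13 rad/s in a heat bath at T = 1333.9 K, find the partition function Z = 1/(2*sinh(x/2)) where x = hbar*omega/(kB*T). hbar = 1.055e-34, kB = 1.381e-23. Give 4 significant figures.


Step 1: Compute x = hbar*omega/(kB*T) = 1.055e-34*7.989e+13/(1.381e-23*1333.9) = 0.4575
Step 2: x/2 = 0.2288
Step 3: sinh(x/2) = 0.2308
Step 4: Z = 1/(2*0.2308) = 2.167

2.167


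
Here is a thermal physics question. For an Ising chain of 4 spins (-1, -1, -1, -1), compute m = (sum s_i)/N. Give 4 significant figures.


Step 1: Count up spins (+1): 0, down spins (-1): 4
Step 2: Total magnetization M = 0 - 4 = -4
Step 3: m = M/N = -4/4 = -1

-1


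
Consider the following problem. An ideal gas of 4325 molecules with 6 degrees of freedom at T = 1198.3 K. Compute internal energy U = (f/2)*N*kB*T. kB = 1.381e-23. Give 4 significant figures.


Step 1: f/2 = 6/2 = 3.0
Step 2: N*kB*T = 4325*1.381e-23*1198.3 = 7.157e-17
Step 3: U = 3.0 * 7.157e-17 = 2.147e-16 J

2.147e-16


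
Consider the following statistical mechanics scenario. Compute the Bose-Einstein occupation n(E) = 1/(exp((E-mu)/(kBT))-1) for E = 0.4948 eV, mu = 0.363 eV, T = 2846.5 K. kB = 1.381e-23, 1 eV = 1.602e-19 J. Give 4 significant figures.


Step 1: (E - mu) = 0.1318 eV
Step 2: x = (E-mu)*eV/(kB*T) = 0.1318*1.602e-19/(1.381e-23*2846.5) = 0.5371
Step 3: exp(x) = 1.711
Step 4: n = 1/(exp(x)-1) = 1.406

1.406


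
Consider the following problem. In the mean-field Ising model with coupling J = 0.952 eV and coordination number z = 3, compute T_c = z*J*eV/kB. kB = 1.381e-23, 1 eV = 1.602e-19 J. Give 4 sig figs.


Step 1: z*J = 3*0.952 = 2.856 eV
Step 2: Convert to Joules: 2.856*1.602e-19 = 4.575e-19 J
Step 3: T_c = 4.575e-19 / 1.381e-23 = 3.313e+04 K

3.313e+04


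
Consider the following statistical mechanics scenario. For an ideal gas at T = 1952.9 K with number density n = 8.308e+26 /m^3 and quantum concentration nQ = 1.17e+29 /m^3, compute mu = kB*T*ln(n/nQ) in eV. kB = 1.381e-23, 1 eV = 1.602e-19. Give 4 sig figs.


Step 1: n/nQ = 8.308e+26/1.17e+29 = 0.007101
Step 2: ln(n/nQ) = -4.948
Step 3: mu = kB*T*ln(n/nQ) = 2.697e-20*-4.948 = -1.334e-19 J
Step 4: Convert to eV: -1.334e-19/1.602e-19 = -0.8329 eV

-0.8329


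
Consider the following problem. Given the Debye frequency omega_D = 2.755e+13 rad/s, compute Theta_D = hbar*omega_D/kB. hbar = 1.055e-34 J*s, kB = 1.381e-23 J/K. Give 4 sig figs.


Step 1: hbar*omega_D = 1.055e-34 * 2.755e+13 = 2.907e-21 J
Step 2: Theta_D = 2.907e-21 / 1.381e-23
Step 3: Theta_D = 210.5 K

210.5


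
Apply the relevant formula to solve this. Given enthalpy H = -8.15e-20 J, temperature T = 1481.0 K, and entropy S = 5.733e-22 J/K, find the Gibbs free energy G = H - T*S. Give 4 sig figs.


Step 1: T*S = 1481.0 * 5.733e-22 = 8.491e-19 J
Step 2: G = H - T*S = -8.15e-20 - 8.491e-19
Step 3: G = -9.306e-19 J

-9.306e-19


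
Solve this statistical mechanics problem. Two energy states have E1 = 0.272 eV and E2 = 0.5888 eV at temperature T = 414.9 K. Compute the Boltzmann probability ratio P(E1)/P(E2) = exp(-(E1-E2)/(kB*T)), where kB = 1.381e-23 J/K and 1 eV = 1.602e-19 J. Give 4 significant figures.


Step 1: Compute energy difference dE = E1 - E2 = 0.272 - 0.5888 = -0.3168 eV
Step 2: Convert to Joules: dE_J = -0.3168 * 1.602e-19 = -5.075e-20 J
Step 3: Compute exponent = -dE_J / (kB * T) = -(-5.075e-20) / (1.381e-23 * 414.9) = 8.857
Step 4: P(E1)/P(E2) = exp(8.857) = 7027

7027


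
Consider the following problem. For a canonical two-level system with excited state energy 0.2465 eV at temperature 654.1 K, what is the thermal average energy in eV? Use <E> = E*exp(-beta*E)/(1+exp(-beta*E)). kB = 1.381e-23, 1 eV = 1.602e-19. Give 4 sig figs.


Step 1: beta*E = 0.2465*1.602e-19/(1.381e-23*654.1) = 4.372
Step 2: exp(-beta*E) = 0.01263
Step 3: <E> = 0.2465*0.01263/(1+0.01263) = 0.003075 eV

0.003075


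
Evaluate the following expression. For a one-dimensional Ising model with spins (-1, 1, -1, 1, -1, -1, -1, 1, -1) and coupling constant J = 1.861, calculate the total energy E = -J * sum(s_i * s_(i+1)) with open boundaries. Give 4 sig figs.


Step 1: Nearest-neighbor products: -1, -1, -1, -1, 1, 1, -1, -1
Step 2: Sum of products = -4
Step 3: E = -1.861 * -4 = 7.444

7.444


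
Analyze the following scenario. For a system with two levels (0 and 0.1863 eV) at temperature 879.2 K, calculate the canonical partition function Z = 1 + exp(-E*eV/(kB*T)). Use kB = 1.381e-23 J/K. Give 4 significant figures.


Step 1: Compute beta*E = E*eV/(kB*T) = 0.1863*1.602e-19/(1.381e-23*879.2) = 2.458
Step 2: exp(-beta*E) = exp(-2.458) = 0.0856
Step 3: Z = 1 + 0.0856 = 1.086

1.086


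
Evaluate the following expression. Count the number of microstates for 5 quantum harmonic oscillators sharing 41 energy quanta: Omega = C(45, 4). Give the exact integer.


Step 1: Use binomial coefficient C(45, 4)
Step 2: Numerator = 45! / 41!
Step 3: Denominator = 4!
Step 4: Omega = 148995

148995


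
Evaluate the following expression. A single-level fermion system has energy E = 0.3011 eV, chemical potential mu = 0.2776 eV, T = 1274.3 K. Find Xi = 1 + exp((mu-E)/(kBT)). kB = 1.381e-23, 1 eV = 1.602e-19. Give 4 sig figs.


Step 1: (mu - E) = 0.2776 - 0.3011 = -0.0235 eV
Step 2: x = (mu-E)*eV/(kB*T) = -0.0235*1.602e-19/(1.381e-23*1274.3) = -0.2139
Step 3: exp(x) = 0.8074
Step 4: Xi = 1 + 0.8074 = 1.807

1.807


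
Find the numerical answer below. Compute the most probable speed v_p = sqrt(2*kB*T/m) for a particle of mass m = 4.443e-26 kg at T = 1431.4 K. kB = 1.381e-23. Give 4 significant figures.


Step 1: Numerator = 2*kB*T = 2*1.381e-23*1431.4 = 3.954e-20
Step 2: Ratio = 3.954e-20 / 4.443e-26 = 8.898e+05
Step 3: v_p = sqrt(8.898e+05) = 943.3 m/s

943.3


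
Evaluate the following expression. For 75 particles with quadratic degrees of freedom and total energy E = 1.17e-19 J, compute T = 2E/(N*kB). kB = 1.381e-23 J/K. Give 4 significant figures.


Step 1: Numerator = 2*E = 2*1.17e-19 = 2.34e-19 J
Step 2: Denominator = N*kB = 75*1.381e-23 = 1.036e-21
Step 3: T = 2.34e-19 / 1.036e-21 = 225.9 K

225.9


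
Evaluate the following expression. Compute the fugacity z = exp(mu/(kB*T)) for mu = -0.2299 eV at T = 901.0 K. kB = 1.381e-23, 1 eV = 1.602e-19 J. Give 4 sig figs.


Step 1: Convert mu to Joules: -0.2299*1.602e-19 = -3.683e-20 J
Step 2: kB*T = 1.381e-23*901.0 = 1.244e-20 J
Step 3: mu/(kB*T) = -2.96
Step 4: z = exp(-2.96) = 0.05182

0.05182


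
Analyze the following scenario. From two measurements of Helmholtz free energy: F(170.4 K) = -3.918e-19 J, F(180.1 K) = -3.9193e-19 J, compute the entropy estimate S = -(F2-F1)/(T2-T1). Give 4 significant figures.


Step 1: dF = F2 - F1 = -3.9193e-19 - (-3.918e-19) = -1.3e-22 J
Step 2: dT = T2 - T1 = 180.1 - 170.4 = 9.7 K
Step 3: S = -dF/dT = -(-1.3e-22)/9.7 = 1.34e-23 J/K

1.34e-23


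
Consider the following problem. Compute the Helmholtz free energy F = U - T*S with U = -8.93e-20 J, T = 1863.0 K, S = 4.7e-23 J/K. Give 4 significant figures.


Step 1: T*S = 1863.0 * 4.7e-23 = 8.756e-20 J
Step 2: F = U - T*S = -8.93e-20 - 8.756e-20
Step 3: F = -1.769e-19 J

-1.769e-19


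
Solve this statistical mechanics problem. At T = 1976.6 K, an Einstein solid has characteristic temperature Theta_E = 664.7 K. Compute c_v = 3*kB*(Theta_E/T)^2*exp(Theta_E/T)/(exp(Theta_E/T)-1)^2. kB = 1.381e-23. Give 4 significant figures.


Step 1: x = Theta_E/T = 664.7/1976.6 = 0.3363
Step 2: x^2 = 0.1131
Step 3: exp(x) = 1.4
Step 4: c_v = 3*1.381e-23*0.1131*1.4/(1.4-1)^2 = 4.104e-23

4.104e-23


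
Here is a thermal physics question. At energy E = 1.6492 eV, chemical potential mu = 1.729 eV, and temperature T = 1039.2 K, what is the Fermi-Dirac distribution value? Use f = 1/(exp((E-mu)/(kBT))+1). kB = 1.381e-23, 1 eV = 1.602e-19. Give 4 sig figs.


Step 1: (E - mu) = 1.6492 - 1.729 = -0.0798 eV
Step 2: Convert: (E-mu)*eV = -1.278e-20 J
Step 3: x = (E-mu)*eV/(kB*T) = -0.8908
Step 4: f = 1/(exp(-0.8908)+1) = 0.7091

0.7091


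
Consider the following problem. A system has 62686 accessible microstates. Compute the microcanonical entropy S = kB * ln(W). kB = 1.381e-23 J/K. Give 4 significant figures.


Step 1: ln(W) = ln(62686) = 11.05
Step 2: S = kB * ln(W) = 1.381e-23 * 11.05
Step 3: S = 1.525e-22 J/K

1.525e-22


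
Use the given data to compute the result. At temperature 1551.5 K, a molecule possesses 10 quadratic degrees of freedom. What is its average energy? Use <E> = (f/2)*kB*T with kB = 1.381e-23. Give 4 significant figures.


Step 1: f/2 = 10/2 = 5
Step 2: kB*T = 1.381e-23 * 1551.5 = 2.143e-20
Step 3: <E> = 5 * 2.143e-20 = 1.071e-19 J

1.071e-19


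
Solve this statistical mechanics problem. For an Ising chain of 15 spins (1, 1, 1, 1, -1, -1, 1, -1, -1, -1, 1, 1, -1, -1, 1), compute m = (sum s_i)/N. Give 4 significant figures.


Step 1: Count up spins (+1): 8, down spins (-1): 7
Step 2: Total magnetization M = 8 - 7 = 1
Step 3: m = M/N = 1/15 = 0.06667

0.06667


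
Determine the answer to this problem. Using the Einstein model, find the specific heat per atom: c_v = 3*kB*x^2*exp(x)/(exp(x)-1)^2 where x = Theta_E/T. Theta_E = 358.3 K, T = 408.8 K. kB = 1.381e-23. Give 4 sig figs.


Step 1: x = Theta_E/T = 358.3/408.8 = 0.8765
Step 2: x^2 = 0.7682
Step 3: exp(x) = 2.402
Step 4: c_v = 3*1.381e-23*0.7682*2.402/(2.402-1)^2 = 3.888e-23

3.888e-23


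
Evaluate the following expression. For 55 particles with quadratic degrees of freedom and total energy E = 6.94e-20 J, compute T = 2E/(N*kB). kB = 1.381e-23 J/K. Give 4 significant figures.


Step 1: Numerator = 2*E = 2*6.94e-20 = 1.388e-19 J
Step 2: Denominator = N*kB = 55*1.381e-23 = 7.595e-22
Step 3: T = 1.388e-19 / 7.595e-22 = 182.7 K

182.7


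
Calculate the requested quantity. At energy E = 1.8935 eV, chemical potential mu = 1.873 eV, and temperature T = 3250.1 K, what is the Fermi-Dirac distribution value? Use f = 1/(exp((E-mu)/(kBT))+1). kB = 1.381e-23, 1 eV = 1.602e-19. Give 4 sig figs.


Step 1: (E - mu) = 1.8935 - 1.873 = 0.0205 eV
Step 2: Convert: (E-mu)*eV = 3.284e-21 J
Step 3: x = (E-mu)*eV/(kB*T) = 0.07317
Step 4: f = 1/(exp(0.07317)+1) = 0.4817

0.4817


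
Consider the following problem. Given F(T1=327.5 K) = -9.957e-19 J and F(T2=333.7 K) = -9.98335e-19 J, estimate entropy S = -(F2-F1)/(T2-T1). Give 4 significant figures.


Step 1: dF = F2 - F1 = -9.98335e-19 - (-9.957e-19) = -2.635e-21 J
Step 2: dT = T2 - T1 = 333.7 - 327.5 = 6.2 K
Step 3: S = -dF/dT = -(-2.635e-21)/6.2 = 4.25e-22 J/K

4.25e-22


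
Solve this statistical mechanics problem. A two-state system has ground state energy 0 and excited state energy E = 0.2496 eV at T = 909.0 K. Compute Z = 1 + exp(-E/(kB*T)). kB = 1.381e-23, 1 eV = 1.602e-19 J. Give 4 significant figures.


Step 1: Compute beta*E = E*eV/(kB*T) = 0.2496*1.602e-19/(1.381e-23*909.0) = 3.185
Step 2: exp(-beta*E) = exp(-3.185) = 0.04137
Step 3: Z = 1 + 0.04137 = 1.041

1.041


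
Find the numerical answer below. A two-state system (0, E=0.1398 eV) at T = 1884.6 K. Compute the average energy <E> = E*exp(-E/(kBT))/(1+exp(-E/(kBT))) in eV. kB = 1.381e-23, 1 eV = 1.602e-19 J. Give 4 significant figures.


Step 1: beta*E = 0.1398*1.602e-19/(1.381e-23*1884.6) = 0.8605
Step 2: exp(-beta*E) = 0.4229
Step 3: <E> = 0.1398*0.4229/(1+0.4229) = 0.04155 eV

0.04155


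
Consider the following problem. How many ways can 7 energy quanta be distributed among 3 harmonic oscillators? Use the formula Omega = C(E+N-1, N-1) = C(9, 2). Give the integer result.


Step 1: Use binomial coefficient C(9, 2)
Step 2: Numerator = 9! / 7!
Step 3: Denominator = 2!
Step 4: Omega = 36

36


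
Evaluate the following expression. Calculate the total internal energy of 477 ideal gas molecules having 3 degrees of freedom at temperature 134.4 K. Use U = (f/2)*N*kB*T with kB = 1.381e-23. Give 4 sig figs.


Step 1: f/2 = 3/2 = 1.5
Step 2: N*kB*T = 477*1.381e-23*134.4 = 8.853e-19
Step 3: U = 1.5 * 8.853e-19 = 1.328e-18 J

1.328e-18


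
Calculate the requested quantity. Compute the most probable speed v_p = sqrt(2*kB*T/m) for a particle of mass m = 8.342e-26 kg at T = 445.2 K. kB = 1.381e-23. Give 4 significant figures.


Step 1: Numerator = 2*kB*T = 2*1.381e-23*445.2 = 1.23e-20
Step 2: Ratio = 1.23e-20 / 8.342e-26 = 1.474e+05
Step 3: v_p = sqrt(1.474e+05) = 383.9 m/s

383.9


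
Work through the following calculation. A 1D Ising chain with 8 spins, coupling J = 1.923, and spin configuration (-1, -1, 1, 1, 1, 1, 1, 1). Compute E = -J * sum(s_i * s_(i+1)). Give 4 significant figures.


Step 1: Nearest-neighbor products: 1, -1, 1, 1, 1, 1, 1
Step 2: Sum of products = 5
Step 3: E = -1.923 * 5 = -9.615

-9.615


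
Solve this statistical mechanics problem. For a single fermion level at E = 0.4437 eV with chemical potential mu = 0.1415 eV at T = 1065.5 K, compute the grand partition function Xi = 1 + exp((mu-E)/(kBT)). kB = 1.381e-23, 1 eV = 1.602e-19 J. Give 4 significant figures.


Step 1: (mu - E) = 0.1415 - 0.4437 = -0.3022 eV
Step 2: x = (mu-E)*eV/(kB*T) = -0.3022*1.602e-19/(1.381e-23*1065.5) = -3.29
Step 3: exp(x) = 0.03725
Step 4: Xi = 1 + 0.03725 = 1.037

1.037


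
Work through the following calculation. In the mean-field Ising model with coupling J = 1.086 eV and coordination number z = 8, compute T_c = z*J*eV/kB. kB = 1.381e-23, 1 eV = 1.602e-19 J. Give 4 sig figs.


Step 1: z*J = 8*1.086 = 8.688 eV
Step 2: Convert to Joules: 8.688*1.602e-19 = 1.392e-18 J
Step 3: T_c = 1.392e-18 / 1.381e-23 = 1.008e+05 K

1.008e+05


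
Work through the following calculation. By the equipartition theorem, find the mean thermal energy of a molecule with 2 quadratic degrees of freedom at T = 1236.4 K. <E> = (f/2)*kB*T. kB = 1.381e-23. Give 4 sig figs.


Step 1: f/2 = 2/2 = 1
Step 2: kB*T = 1.381e-23 * 1236.4 = 1.707e-20
Step 3: <E> = 1 * 1.707e-20 = 1.707e-20 J

1.707e-20


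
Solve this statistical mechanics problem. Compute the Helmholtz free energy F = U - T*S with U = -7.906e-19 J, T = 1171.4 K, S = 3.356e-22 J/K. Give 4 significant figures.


Step 1: T*S = 1171.4 * 3.356e-22 = 3.931e-19 J
Step 2: F = U - T*S = -7.906e-19 - 3.931e-19
Step 3: F = -1.184e-18 J

-1.184e-18


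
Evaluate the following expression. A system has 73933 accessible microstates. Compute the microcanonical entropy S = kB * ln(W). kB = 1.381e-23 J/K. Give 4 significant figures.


Step 1: ln(W) = ln(73933) = 11.21
Step 2: S = kB * ln(W) = 1.381e-23 * 11.21
Step 3: S = 1.548e-22 J/K

1.548e-22


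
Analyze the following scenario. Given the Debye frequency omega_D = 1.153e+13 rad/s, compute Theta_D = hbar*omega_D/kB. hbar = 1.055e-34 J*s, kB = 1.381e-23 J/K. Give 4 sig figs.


Step 1: hbar*omega_D = 1.055e-34 * 1.153e+13 = 1.216e-21 J
Step 2: Theta_D = 1.216e-21 / 1.381e-23
Step 3: Theta_D = 88.08 K

88.08


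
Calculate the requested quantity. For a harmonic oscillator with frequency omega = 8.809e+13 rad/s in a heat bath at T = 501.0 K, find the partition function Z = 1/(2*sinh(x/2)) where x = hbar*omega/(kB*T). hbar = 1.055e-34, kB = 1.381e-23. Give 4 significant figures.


Step 1: Compute x = hbar*omega/(kB*T) = 1.055e-34*8.809e+13/(1.381e-23*501.0) = 1.343
Step 2: x/2 = 0.6716
Step 3: sinh(x/2) = 0.7233
Step 4: Z = 1/(2*0.7233) = 0.6913

0.6913


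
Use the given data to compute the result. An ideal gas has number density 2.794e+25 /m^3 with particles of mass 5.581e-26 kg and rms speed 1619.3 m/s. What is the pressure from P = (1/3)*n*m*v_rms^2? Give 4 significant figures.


Step 1: v_rms^2 = 1619.3^2 = 2.622e+06
Step 2: n*m = 2.794e+25*5.581e-26 = 1.559
Step 3: P = (1/3)*1.559*2.622e+06 = 1.363e+06 Pa

1.363e+06


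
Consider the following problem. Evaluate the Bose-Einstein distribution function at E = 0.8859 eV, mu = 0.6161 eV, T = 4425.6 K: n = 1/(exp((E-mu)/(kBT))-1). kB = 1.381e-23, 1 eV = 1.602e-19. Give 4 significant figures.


Step 1: (E - mu) = 0.2698 eV
Step 2: x = (E-mu)*eV/(kB*T) = 0.2698*1.602e-19/(1.381e-23*4425.6) = 0.7072
Step 3: exp(x) = 2.028
Step 4: n = 1/(exp(x)-1) = 0.9725

0.9725


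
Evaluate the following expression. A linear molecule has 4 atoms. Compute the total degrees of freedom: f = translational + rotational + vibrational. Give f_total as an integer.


Step 1: Translational DOF = 3
Step 2: Rotational DOF (linear) = 2
Step 3: Vibrational DOF = 3*4 - 5 = 7
Step 4: Total = 3 + 2 + 7 = 12

12


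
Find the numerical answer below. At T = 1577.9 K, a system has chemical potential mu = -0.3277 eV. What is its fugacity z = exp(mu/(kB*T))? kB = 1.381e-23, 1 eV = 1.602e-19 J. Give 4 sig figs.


Step 1: Convert mu to Joules: -0.3277*1.602e-19 = -5.25e-20 J
Step 2: kB*T = 1.381e-23*1577.9 = 2.179e-20 J
Step 3: mu/(kB*T) = -2.409
Step 4: z = exp(-2.409) = 0.08989

0.08989


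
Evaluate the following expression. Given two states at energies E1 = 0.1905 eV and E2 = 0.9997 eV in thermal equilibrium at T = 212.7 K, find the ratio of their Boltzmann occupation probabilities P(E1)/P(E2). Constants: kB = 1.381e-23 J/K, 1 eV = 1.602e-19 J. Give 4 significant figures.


Step 1: Compute energy difference dE = E1 - E2 = 0.1905 - 0.9997 = -0.8092 eV
Step 2: Convert to Joules: dE_J = -0.8092 * 1.602e-19 = -1.296e-19 J
Step 3: Compute exponent = -dE_J / (kB * T) = -(-1.296e-19) / (1.381e-23 * 212.7) = 44.13
Step 4: P(E1)/P(E2) = exp(44.13) = 1.467e+19

1.467e+19


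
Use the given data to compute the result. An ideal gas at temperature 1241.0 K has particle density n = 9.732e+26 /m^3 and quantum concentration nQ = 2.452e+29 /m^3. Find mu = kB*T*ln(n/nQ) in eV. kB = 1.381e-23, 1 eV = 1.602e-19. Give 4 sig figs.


Step 1: n/nQ = 9.732e+26/2.452e+29 = 0.003969
Step 2: ln(n/nQ) = -5.529
Step 3: mu = kB*T*ln(n/nQ) = 1.714e-20*-5.529 = -9.476e-20 J
Step 4: Convert to eV: -9.476e-20/1.602e-19 = -0.5915 eV

-0.5915


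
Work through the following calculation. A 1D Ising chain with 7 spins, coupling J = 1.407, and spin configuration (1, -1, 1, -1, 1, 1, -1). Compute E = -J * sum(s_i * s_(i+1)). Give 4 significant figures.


Step 1: Nearest-neighbor products: -1, -1, -1, -1, 1, -1
Step 2: Sum of products = -4
Step 3: E = -1.407 * -4 = 5.628

5.628


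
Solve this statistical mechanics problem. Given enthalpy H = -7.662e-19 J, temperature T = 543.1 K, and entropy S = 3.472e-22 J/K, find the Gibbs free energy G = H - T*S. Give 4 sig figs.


Step 1: T*S = 543.1 * 3.472e-22 = 1.886e-19 J
Step 2: G = H - T*S = -7.662e-19 - 1.886e-19
Step 3: G = -9.548e-19 J

-9.548e-19


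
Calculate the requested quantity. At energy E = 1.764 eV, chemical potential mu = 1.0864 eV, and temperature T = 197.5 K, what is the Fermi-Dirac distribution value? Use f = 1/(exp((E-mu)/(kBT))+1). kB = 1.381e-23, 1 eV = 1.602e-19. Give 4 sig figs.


Step 1: (E - mu) = 1.764 - 1.0864 = 0.6776 eV
Step 2: Convert: (E-mu)*eV = 1.086e-19 J
Step 3: x = (E-mu)*eV/(kB*T) = 39.8
Step 4: f = 1/(exp(39.8)+1) = 5.193e-18

5.193e-18


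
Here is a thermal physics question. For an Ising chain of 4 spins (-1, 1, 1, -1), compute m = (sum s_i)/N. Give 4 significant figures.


Step 1: Count up spins (+1): 2, down spins (-1): 2
Step 2: Total magnetization M = 2 - 2 = 0
Step 3: m = M/N = 0/4 = 0

0


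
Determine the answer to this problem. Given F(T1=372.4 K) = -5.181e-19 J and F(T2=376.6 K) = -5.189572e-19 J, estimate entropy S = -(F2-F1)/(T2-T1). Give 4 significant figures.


Step 1: dF = F2 - F1 = -5.189572e-19 - (-5.181e-19) = -8.572e-22 J
Step 2: dT = T2 - T1 = 376.6 - 372.4 = 4.2 K
Step 3: S = -dF/dT = -(-8.572e-22)/4.2 = 2.041e-22 J/K

2.041e-22


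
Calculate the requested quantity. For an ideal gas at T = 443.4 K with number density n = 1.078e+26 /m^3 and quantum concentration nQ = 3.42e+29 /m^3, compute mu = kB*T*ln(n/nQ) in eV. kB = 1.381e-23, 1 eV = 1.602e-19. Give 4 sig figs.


Step 1: n/nQ = 1.078e+26/3.42e+29 = 0.0003152
Step 2: ln(n/nQ) = -8.062
Step 3: mu = kB*T*ln(n/nQ) = 6.123e-21*-8.062 = -4.937e-20 J
Step 4: Convert to eV: -4.937e-20/1.602e-19 = -0.3082 eV

-0.3082


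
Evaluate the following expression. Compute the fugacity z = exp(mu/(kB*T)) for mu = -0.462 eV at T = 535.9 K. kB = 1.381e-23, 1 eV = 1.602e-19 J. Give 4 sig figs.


Step 1: Convert mu to Joules: -0.462*1.602e-19 = -7.401e-20 J
Step 2: kB*T = 1.381e-23*535.9 = 7.401e-21 J
Step 3: mu/(kB*T) = -10
Step 4: z = exp(-10) = 4.537e-05

4.537e-05


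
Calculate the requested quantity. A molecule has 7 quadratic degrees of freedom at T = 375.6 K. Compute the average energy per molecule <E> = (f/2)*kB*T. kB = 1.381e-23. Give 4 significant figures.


Step 1: f/2 = 7/2 = 3.5
Step 2: kB*T = 1.381e-23 * 375.6 = 5.187e-21
Step 3: <E> = 3.5 * 5.187e-21 = 1.815e-20 J

1.815e-20


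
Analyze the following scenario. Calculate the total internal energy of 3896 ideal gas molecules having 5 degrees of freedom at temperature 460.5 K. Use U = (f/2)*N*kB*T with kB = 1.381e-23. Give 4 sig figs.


Step 1: f/2 = 5/2 = 2.5
Step 2: N*kB*T = 3896*1.381e-23*460.5 = 2.478e-17
Step 3: U = 2.5 * 2.478e-17 = 6.194e-17 J

6.194e-17


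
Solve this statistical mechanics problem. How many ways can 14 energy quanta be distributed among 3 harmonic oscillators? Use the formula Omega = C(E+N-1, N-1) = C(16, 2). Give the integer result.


Step 1: Use binomial coefficient C(16, 2)
Step 2: Numerator = 16! / 14!
Step 3: Denominator = 2!
Step 4: Omega = 120

120


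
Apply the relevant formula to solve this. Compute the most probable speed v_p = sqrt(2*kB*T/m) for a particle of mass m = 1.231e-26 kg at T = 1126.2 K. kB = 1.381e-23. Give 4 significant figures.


Step 1: Numerator = 2*kB*T = 2*1.381e-23*1126.2 = 3.111e-20
Step 2: Ratio = 3.111e-20 / 1.231e-26 = 2.527e+06
Step 3: v_p = sqrt(2.527e+06) = 1590 m/s

1590


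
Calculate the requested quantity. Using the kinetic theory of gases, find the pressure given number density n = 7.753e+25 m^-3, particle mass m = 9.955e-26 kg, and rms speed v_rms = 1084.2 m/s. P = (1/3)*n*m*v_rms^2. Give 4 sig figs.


Step 1: v_rms^2 = 1084.2^2 = 1.175e+06
Step 2: n*m = 7.753e+25*9.955e-26 = 7.718
Step 3: P = (1/3)*7.718*1.175e+06 = 3.024e+06 Pa

3.024e+06


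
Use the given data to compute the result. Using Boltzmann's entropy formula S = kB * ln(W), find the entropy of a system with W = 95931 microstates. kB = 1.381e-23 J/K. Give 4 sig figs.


Step 1: ln(W) = ln(95931) = 11.47
Step 2: S = kB * ln(W) = 1.381e-23 * 11.47
Step 3: S = 1.584e-22 J/K

1.584e-22


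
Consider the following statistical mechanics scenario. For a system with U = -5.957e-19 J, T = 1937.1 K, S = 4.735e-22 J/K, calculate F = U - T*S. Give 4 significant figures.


Step 1: T*S = 1937.1 * 4.735e-22 = 9.172e-19 J
Step 2: F = U - T*S = -5.957e-19 - 9.172e-19
Step 3: F = -1.513e-18 J

-1.513e-18


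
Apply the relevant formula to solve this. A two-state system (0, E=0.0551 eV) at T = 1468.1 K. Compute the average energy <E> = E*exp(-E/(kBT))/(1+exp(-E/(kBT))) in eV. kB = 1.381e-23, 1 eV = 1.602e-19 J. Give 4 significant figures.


Step 1: beta*E = 0.0551*1.602e-19/(1.381e-23*1468.1) = 0.4354
Step 2: exp(-beta*E) = 0.647
Step 3: <E> = 0.0551*0.647/(1+0.647) = 0.02165 eV

0.02165


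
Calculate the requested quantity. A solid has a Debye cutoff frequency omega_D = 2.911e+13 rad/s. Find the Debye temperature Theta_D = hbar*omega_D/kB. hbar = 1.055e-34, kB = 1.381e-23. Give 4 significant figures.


Step 1: hbar*omega_D = 1.055e-34 * 2.911e+13 = 3.071e-21 J
Step 2: Theta_D = 3.071e-21 / 1.381e-23
Step 3: Theta_D = 222.4 K

222.4


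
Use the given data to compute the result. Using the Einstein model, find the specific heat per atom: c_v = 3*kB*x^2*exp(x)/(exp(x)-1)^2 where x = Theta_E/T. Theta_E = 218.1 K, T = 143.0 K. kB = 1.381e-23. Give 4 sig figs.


Step 1: x = Theta_E/T = 218.1/143.0 = 1.525
Step 2: x^2 = 2.326
Step 3: exp(x) = 4.596
Step 4: c_v = 3*1.381e-23*2.326*4.596/(4.596-1)^2 = 3.425e-23

3.425e-23


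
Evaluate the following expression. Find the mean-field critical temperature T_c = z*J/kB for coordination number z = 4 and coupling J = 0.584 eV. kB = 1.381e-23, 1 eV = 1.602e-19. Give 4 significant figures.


Step 1: z*J = 4*0.584 = 2.336 eV
Step 2: Convert to Joules: 2.336*1.602e-19 = 3.742e-19 J
Step 3: T_c = 3.742e-19 / 1.381e-23 = 2.71e+04 K

2.71e+04


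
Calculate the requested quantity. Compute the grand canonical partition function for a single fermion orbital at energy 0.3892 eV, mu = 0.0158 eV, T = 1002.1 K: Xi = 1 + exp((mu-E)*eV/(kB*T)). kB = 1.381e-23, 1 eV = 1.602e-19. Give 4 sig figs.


Step 1: (mu - E) = 0.0158 - 0.3892 = -0.3734 eV
Step 2: x = (mu-E)*eV/(kB*T) = -0.3734*1.602e-19/(1.381e-23*1002.1) = -4.322
Step 3: exp(x) = 0.01327
Step 4: Xi = 1 + 0.01327 = 1.013

1.013


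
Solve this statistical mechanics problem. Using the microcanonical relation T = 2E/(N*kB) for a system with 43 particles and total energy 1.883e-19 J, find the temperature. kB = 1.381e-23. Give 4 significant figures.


Step 1: Numerator = 2*E = 2*1.883e-19 = 3.766e-19 J
Step 2: Denominator = N*kB = 43*1.381e-23 = 5.938e-22
Step 3: T = 3.766e-19 / 5.938e-22 = 634.2 K

634.2


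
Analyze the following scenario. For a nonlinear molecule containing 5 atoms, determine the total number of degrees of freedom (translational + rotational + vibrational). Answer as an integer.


Step 1: Translational DOF = 3
Step 2: Rotational DOF (nonlinear) = 3
Step 3: Vibrational DOF = 3*5 - 6 = 9
Step 4: Total = 3 + 3 + 9 = 15

15


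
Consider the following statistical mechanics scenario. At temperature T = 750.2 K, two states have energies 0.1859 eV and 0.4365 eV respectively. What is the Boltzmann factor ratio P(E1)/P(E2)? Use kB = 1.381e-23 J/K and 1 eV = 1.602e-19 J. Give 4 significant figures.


Step 1: Compute energy difference dE = E1 - E2 = 0.1859 - 0.4365 = -0.2506 eV
Step 2: Convert to Joules: dE_J = -0.2506 * 1.602e-19 = -4.015e-20 J
Step 3: Compute exponent = -dE_J / (kB * T) = -(-4.015e-20) / (1.381e-23 * 750.2) = 3.875
Step 4: P(E1)/P(E2) = exp(3.875) = 48.18

48.18
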